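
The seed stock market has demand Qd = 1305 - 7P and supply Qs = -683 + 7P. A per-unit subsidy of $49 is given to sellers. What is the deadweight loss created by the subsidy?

Deadweight loss = $4201.75

Pre-subsidy: 1305 - 7P = -683 + 7P gives P* = 142, Q* = 311.
With the subsidy, sellers receive Ps = Pb + 49 for each unit, where Pb is the price buyers pay.
Supply in terms of Pb becomes Qs = -683 + 7(Pb + 49) = -340 + 7Pb. Setting this equal to demand: 1305 - 7Pb = -340 + 7Pb, so Pb = 117.5.
Sellers receive Ps = 117.5 + 49 = 166.5; Q' = 1305 − 7·117.5 = 482.5.
The subsidy expands output by 482.5 − 311 = 171.5 past the efficient level; on those units the gap between marginal cost and willingness to pay runs from 0 up to 49.
DWL = ½ × 49 × 171.5 = 4201.75.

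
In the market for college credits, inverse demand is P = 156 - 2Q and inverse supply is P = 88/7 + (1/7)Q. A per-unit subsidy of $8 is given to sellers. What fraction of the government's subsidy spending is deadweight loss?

DWL / government spending = 7/265

Pre-subsidy: 156 - 2Q = 88/7 + (1/7)Q gives Q* = 1004/15 and P* = 332/15.
With the subsidy, sellers receive Ps = Pb + 8 for each unit, where Pb is the price buyers pay.
On the curves, Pb = 156 - 2Q and Ps = 88/7 + (1/7)Q; the wedge Ps − Pb = 8 gives 88/7 + (1/7)Q − (156 - 2Q) = 8, so Q' = 212/3.
Then Pb = 156 − 2·(212/3) = 44/3 and Ps = 88/7 + (1/7)·(212/3) = 68/3.
ΔCS = ½(1004/15 + 212/3)(332/15 − 44/3) = 38528/75; ΔPS = ½(1004/15 + 212/3)(68/3 − 332/15) = 2752/75.
Government spending = 8 × 212/3 = 1696/3.
DWL = ½ × 8 × (212/3 − 1004/15) = 224/15; fraction = (224/15) / (1696/3) = 7/265.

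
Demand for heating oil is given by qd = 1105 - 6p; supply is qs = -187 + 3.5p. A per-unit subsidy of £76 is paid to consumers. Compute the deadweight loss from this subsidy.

Deadweight loss = £6384

Pre-subsidy: 1105 - 6p = -187 + 3.5p gives p* = 136, q* = 289.
With the rebate, buyers effectively pay pb = ps − 76, where ps is the price sellers receive.
Demand in terms of ps becomes qd = 1105 − 6(ps − 76) = 1561 - 6ps. Setting this equal to supply: 1561 - 6ps = -187 + 3.5ps, so ps = 184.
Buyers pay pb = 184 − 76 = 108; q' = -187 + 3.5·184 = 457.
The subsidy expands output by 457 − 289 = 168 past the efficient level; on those units the gap between marginal cost and willingness to pay runs from 0 up to 76.
DWL = ½ × 76 × 168 = 6384.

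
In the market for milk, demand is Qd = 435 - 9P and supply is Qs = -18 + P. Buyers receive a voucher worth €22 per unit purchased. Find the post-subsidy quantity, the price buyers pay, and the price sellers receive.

Pre-subsidy: 435 - 9P = -18 + P gives P* = 45.3, Q* = 27.3.
With the rebate, buyers effectively pay Pb = Ps − 22, where Ps is the price sellers receive.
Demand in terms of Ps becomes Qd = 435 − 9(Ps − 22) = 633 - 9Ps. Setting this equal to supply: 633 - 9Ps = -18 + Ps, so Ps = 65.1.
Buyers pay Pb = 65.1 − 22 = 43.1; Q' = -18 + 1·65.1 = 47.1.

Q' = 47.1; buyers pay €43.1; sellers receive €65.1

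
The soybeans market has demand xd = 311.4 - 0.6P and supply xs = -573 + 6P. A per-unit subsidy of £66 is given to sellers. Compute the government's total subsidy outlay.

Government cost = £17622

Pre-subsidy: 311.4 - 0.6P = -573 + 6P gives P* = 134, x* = 231.
With the subsidy, sellers receive Ps = Pb + 66 for each unit, where Pb is the price buyers pay.
Supply in terms of Pb becomes xs = -573 + 6(Pb + 66) = -177 + 6Pb. Setting this equal to demand: 311.4 - 0.6Pb = -177 + 6Pb, so Pb = 74.
Sellers receive Ps = 74 + 66 = 140; x' = 311.4 − 0.6·74 = 267.
Government outlay = subsidy × quantity = 66 × 267 = 17622.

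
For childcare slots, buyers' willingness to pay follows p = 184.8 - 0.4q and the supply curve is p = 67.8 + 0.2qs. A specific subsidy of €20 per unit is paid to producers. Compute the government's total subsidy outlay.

Government cost = 13700/3

Pre-subsidy: 184.8 - 0.4q = 67.8 + 0.2q gives q* = 195 and p* = 106.8.
With the subsidy, sellers receive ps = pb + 20 for each unit, where pb is the price buyers pay.
On the curves, pb = 184.8 - 0.4q and ps = 67.8 + 0.2q; the wedge ps − pb = 20 gives 67.8 + 0.2q − (184.8 - 0.4q) = 20, so q' = 685/3.
Then pb = 184.8 − 0.4·(685/3) = 1402/15 and ps = 67.8 + 0.2·(685/3) = 1702/15.
Government outlay = subsidy × quantity = 20 × 685/3 = 13700/3.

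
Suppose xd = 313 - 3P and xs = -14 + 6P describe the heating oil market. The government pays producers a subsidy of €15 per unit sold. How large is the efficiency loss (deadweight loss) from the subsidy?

Pre-subsidy: 313 - 3P = -14 + 6P gives P* = 109/3, x* = 204.
With the subsidy, sellers receive Ps = Pb + 15 for each unit, where Pb is the price buyers pay.
Supply in terms of Pb becomes xs = -14 + 6(Pb + 15) = 76 + 6Pb. Setting this equal to demand: 313 - 3Pb = 76 + 6Pb, so Pb = 79/3.
Sellers receive Ps = 79/3 + 15 = 124/3; x' = 313 − 3·(79/3) = 234.
The subsidy expands output by 234 − 204 = 30 past the efficient level; on those units the gap between marginal cost and willingness to pay runs from 0 up to 15.
DWL = ½ × 15 × 30 = 225.

Deadweight loss = €225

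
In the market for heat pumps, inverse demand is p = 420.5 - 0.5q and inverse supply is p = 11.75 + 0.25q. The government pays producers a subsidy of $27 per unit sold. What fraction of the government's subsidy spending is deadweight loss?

DWL / government spending = 18/581

Pre-subsidy: 420.5 - 0.5q = 11.75 + 0.25q gives q* = 545 and p* = 148.
With the subsidy, sellers receive ps = pb + 27 for each unit, where pb is the price buyers pay.
On the curves, pb = 420.5 - 0.5q and ps = 11.75 + 0.25q; the wedge ps − pb = 27 gives 11.75 + 0.25q − (420.5 - 0.5q) = 27, so q' = 581.
Then pb = 420.5 − 0.5·581 = 130 and ps = 11.75 + 0.25·581 = 157.
ΔCS = ½(545 + 581)(148 − 130) = 10134; ΔPS = ½(545 + 581)(157 − 148) = 5067.
Government spending = 27 × 581 = 15687.
DWL = ½ × 27 × (581 − 545) = 486; fraction = 486 / 15687 = 18/581.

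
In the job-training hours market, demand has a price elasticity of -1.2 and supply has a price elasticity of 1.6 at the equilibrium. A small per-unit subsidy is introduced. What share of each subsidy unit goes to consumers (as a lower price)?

Consumer share = 4/7

For a small subsidy around the equilibrium, the benefit split depends on the relative slopes, which at a point are proportional to the elasticities.
Buyer share = εs/(εs + |εd|) = 1.6/(1.6 + 1.2) = 4/7; seller share = |εd|/(εs + |εd|) = 3/7.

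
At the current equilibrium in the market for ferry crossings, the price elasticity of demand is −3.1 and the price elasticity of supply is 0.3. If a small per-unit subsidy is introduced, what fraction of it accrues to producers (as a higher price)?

Producer share = 31/34

For a small subsidy around the equilibrium, the benefit split depends on the relative slopes, which at a point are proportional to the elasticities.
Buyer share = εs/(εs + |εd|) = 0.3/(0.3 + 3.1) = 3/34; seller share = |εd|/(εs + |εd|) = 31/34.
So producers capture 31/34 of the subsidy.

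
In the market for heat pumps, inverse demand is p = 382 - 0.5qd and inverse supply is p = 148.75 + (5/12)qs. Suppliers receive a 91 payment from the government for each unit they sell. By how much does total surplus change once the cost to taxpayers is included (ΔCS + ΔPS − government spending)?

Net change in total surplus = -49686/11

Pre-subsidy: 382 - 0.5q = 148.75 + (5/12)q gives q* = 2799/11 and p* = 5605/22.
With the subsidy, sellers receive ps = pb + 91 for each unit, where pb is the price buyers pay.
On the curves, pb = 382 - 0.5q and ps = 148.75 + (5/12)q; the wedge ps − pb = 91 gives 148.75 + (5/12)q − (382 - 0.5q) = 91, so q' = 3891/11.
Then pb = 382 − 0.5·(3891/11) = 4513/22 and ps = 148.75 + (5/12)·(3891/11) = 6515/22.
ΔCS = ½(2799/11 + 3891/11)(5605/22 − 4513/22) = 1826370/121; ΔPS = ½(2799/11 + 3891/11)(6515/22 − 5605/22) = 1521975/121.
Government spending = 91 × 3891/11 = 354081/11.
Net change = 1826370/121 + 1521975/121 − 354081/11 = -49686/11. The loss equals the DWL triangle ½·91·1092/11.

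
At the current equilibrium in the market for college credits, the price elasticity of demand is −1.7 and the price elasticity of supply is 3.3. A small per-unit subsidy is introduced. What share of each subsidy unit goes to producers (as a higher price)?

Producer share = 0.34

For a small subsidy around the equilibrium, the benefit split depends on the relative slopes, which at a point are proportional to the elasticities.
Buyer share = εs/(εs + |εd|) = 3.3/(3.3 + 1.7) = 0.66; seller share = |εd|/(εs + |εd|) = 0.34.
So producers capture 0.34 of the subsidy.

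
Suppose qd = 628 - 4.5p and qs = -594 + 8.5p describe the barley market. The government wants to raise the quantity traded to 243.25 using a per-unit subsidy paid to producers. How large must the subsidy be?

Required subsidy s = 13 per unit

At q = 243.25, invert demand for the buyer price: pb = (628 − 243.25)/4.5 = 85.5; invert supply for the seller price: ps = (243.25 − (-594))/8.5 = 98.5.
The subsidy must fill the gap: s = ps − pb = 98.5 − 85.5 = 13.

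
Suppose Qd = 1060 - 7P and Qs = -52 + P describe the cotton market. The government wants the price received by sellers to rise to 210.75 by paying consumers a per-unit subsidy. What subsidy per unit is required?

At a seller price of 210.75, quantity supplied is -52 + 1·210.75 = 158.75.
Buyers absorb 158.75 only when they pay Pb with 1060 − 7·Pb = 158.75, i.e. Pb = 128.75.
s = Ps − Pb = 210.75 − 128.75 = 82.

Required subsidy s = 82 per unit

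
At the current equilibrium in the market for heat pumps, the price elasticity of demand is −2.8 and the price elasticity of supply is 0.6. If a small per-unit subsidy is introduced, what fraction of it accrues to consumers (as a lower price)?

For a small subsidy around the equilibrium, the benefit split depends on the relative slopes, which at a point are proportional to the elasticities.
Buyer share = εs/(εs + |εd|) = 0.6/(0.6 + 2.8) = 3/17; seller share = |εd|/(εs + |εd|) = 14/17.

Consumer share = 3/17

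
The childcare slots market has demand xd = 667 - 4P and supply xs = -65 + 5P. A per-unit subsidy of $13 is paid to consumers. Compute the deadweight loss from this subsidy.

Pre-subsidy: 667 - 4P = -65 + 5P gives P* = 244/3, x* = 1025/3.
With the rebate, buyers effectively pay Pb = Ps − 13, where Ps is the price sellers receive.
Demand in terms of Ps becomes xd = 667 − 4(Ps − 13) = 719 - 4Ps. Setting this equal to supply: 719 - 4Ps = -65 + 5Ps, so Ps = 784/9.
Buyers pay Pb = 784/9 − 13 = 667/9; x' = -65 + 5·(784/9) = 3335/9.
The subsidy expands output by 3335/9 − 1025/3 = 260/9 past the efficient level; on those units the gap between marginal cost and willingness to pay runs from 0 up to 13.
DWL = ½ × 13 × 260/9 = 1690/9.

Deadweight loss = 1690/9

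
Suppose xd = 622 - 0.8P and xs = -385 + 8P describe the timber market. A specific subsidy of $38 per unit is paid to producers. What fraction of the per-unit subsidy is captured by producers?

Pre-subsidy: 622 - 0.8P = -385 + 8P gives P* = 5035/44, x* = 5835/11.
With the subsidy, sellers receive Ps = Pb + 38 for each unit, where Pb is the price buyers pay.
Supply in terms of Pb becomes xs = -385 + 8(Pb + 38) = -81 + 8Pb. Setting this equal to demand: 622 - 0.8Pb = -81 + 8Pb, so Pb = 3515/44.
Sellers receive Ps = 3515/44 + 38 = 5187/44; x' = 622 − 0.8·(3515/44) = 6139/11.
Buyers' price falls by P* − Pb = 5035/44 − 3515/44 = 380/11; sellers' price rises by Ps − P* = 5187/44 − 5035/44 = 38/11.
So producers capture (38/11)/38 = 1/11 of each unit of subsidy.

Producer share = 1/11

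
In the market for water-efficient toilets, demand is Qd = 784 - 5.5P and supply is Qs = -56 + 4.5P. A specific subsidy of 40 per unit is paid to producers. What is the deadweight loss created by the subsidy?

Deadweight loss = 1980

Pre-subsidy: 784 - 5.5P = -56 + 4.5P gives P* = 84, Q* = 322.
With the subsidy, sellers receive Ps = Pb + 40 for each unit, where Pb is the price buyers pay.
Supply in terms of Pb becomes Qs = -56 + 4.5(Pb + 40) = 124 + 4.5Pb. Setting this equal to demand: 784 - 5.5Pb = 124 + 4.5Pb, so Pb = 66.
Sellers receive Ps = 66 + 40 = 106; Q' = 784 − 5.5·66 = 421.
The subsidy expands output by 421 − 322 = 99 past the efficient level; on those units the gap between marginal cost and willingness to pay runs from 0 up to 40.
DWL = ½ × 40 × 99 = 1980.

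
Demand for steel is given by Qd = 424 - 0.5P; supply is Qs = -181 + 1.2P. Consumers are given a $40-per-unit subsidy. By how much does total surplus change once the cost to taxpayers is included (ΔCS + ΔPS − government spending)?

Pre-subsidy: 424 - 0.5P = -181 + 1.2P gives P* = 6050/17, Q* = 4183/17.
With the rebate, buyers effectively pay Pb = Ps − 40, where Ps is the price sellers receive.
Demand in terms of Ps becomes Qd = 424 − 0.5(Ps − 40) = 444 - 0.5Ps. Setting this equal to supply: 444 - 0.5Ps = -181 + 1.2Ps, so Ps = 6250/17.
Buyers pay Pb = 6250/17 − 40 = 5570/17; Q' = -181 + 1.2·(6250/17) = 4423/17.
ΔCS = ½(4183/17 + 4423/17)(6050/17 − 5570/17) = 2065440/289; ΔPS = ½(4183/17 + 4423/17)(6250/17 − 6050/17) = 860600/289.
Government spending = 40 × 4423/17 = 176920/17.
Net change = 2065440/289 + 860600/289 − 176920/17 = -4800/17. The loss equals the DWL triangle ½·40·240/17.

Net change in total surplus = -4800/17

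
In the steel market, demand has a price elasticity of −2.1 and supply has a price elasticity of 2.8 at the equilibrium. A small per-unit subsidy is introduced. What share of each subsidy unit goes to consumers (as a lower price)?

For a small subsidy around the equilibrium, the benefit split depends on the relative slopes, which at a point are proportional to the elasticities.
Buyer share = εs/(εs + |εd|) = 2.8/(2.8 + 2.1) = 4/7; seller share = |εd|/(εs + |εd|) = 3/7.

Consumer share = 4/7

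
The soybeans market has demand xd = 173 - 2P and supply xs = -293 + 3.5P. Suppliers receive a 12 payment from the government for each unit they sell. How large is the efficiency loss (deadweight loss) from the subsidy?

Deadweight loss = 1008/11

Pre-subsidy: 173 - 2P = -293 + 3.5P gives P* = 932/11, x* = 39/11.
With the subsidy, sellers receive Ps = Pb + 12 for each unit, where Pb is the price buyers pay.
Supply in terms of Pb becomes xs = -293 + 3.5(Pb + 12) = -251 + 3.5Pb. Setting this equal to demand: 173 - 2Pb = -251 + 3.5Pb, so Pb = 848/11.
Sellers receive Ps = 848/11 + 12 = 980/11; x' = 173 − 2·(848/11) = 207/11.
The subsidy expands output by 207/11 − 39/11 = 168/11 past the efficient level; on those units the gap between marginal cost and willingness to pay runs from 0 up to 12.
DWL = ½ × 12 × 168/11 = 1008/11.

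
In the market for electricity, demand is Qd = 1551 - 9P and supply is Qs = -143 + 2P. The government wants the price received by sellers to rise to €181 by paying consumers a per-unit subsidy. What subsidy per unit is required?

Required subsidy s = €33 per unit

At a seller price of 181, quantity supplied is -143 + 2·181 = 219.
Buyers absorb 219 only when they pay Pb with 1551 − 9·Pb = 219, i.e. Pb = 148.
s = Ps − Pb = 181 − 148 = 33.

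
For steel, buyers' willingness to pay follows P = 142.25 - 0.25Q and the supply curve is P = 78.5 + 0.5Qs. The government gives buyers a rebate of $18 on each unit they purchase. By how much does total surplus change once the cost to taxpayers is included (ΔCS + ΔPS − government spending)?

Net change in total surplus = -$216

Pre-subsidy: 142.25 - 0.25Q = 78.5 + 0.5Q gives Q* = 85 and P* = 121.
With the rebate, buyers effectively pay Pb = Ps − 18, where Ps is the price sellers receive.
On the curves, Pb = 142.25 - 0.25Q and Ps = 78.5 + 0.5Q; the wedge Ps − Pb = 18 gives 78.5 + 0.5Q − (142.25 - 0.25Q) = 18, so Q' = 109.
Then Pb = 142.25 − 0.25·109 = 115 and Ps = 78.5 + 0.5·109 = 133.
ΔCS = ½(85 + 109)(121 − 115) = 582; ΔPS = ½(85 + 109)(133 − 121) = 1164.
Government spending = 18 × 109 = 1962.
Net change = 582 + 1164 − 1962 = -216. The loss equals the DWL triangle ½·18·24.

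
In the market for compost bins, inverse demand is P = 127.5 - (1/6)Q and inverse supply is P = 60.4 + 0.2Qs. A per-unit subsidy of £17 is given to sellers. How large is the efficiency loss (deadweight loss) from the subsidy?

Pre-subsidy: 127.5 - (1/6)Q = 60.4 + 0.2Q gives Q* = 183 and P* = 97.
With the subsidy, sellers receive Ps = Pb + 17 for each unit, where Pb is the price buyers pay.
On the curves, Pb = 127.5 - (1/6)Q and Ps = 60.4 + 0.2Q; the wedge Ps − Pb = 17 gives 60.4 + 0.2Q − (127.5 - (1/6)Q) = 17, so Q' = 2523/11.
Then Pb = 127.5 − (1/6)·(2523/11) = 982/11 and Ps = 60.4 + 0.2·(2523/11) = 1169/11.
The subsidy expands output by 2523/11 − 183 = 510/11 past the efficient level; on those units the gap between marginal cost and willingness to pay runs from 0 up to 17.
DWL = ½ × 17 × 510/11 = 4335/11.

Deadweight loss = 4335/11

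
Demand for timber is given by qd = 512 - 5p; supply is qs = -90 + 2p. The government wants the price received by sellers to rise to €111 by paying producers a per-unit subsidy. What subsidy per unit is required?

Required subsidy s = €35 per unit

At a seller price of 111, quantity supplied is -90 + 2·111 = 132.
Buyers absorb 132 only when they pay pb with 512 − 5·pb = 132, i.e. pb = 76.
s = ps − pb = 111 − 76 = 35.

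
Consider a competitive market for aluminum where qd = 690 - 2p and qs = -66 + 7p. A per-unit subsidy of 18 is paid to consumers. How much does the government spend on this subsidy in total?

Government cost = 9900

Pre-subsidy: 690 - 2p = -66 + 7p gives p* = 84, q* = 522.
With the rebate, buyers effectively pay pb = ps − 18, where ps is the price sellers receive.
Demand in terms of ps becomes qd = 690 − 2(ps − 18) = 726 - 2ps. Setting this equal to supply: 726 - 2ps = -66 + 7ps, so ps = 88.
Buyers pay pb = 88 − 18 = 70; q' = -66 + 7·88 = 550.
Government outlay = subsidy × quantity = 18 × 550 = 9900.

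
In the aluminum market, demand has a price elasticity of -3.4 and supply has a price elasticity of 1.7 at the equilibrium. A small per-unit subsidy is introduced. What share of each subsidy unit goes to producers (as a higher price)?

For a small subsidy around the equilibrium, the benefit split depends on the relative slopes, which at a point are proportional to the elasticities.
Buyer share = εs/(εs + |εd|) = 1.7/(1.7 + 3.4) = 1/3; seller share = |εd|/(εs + |εd|) = 2/3.
So producers capture 2/3 of the subsidy.

Producer share = 2/3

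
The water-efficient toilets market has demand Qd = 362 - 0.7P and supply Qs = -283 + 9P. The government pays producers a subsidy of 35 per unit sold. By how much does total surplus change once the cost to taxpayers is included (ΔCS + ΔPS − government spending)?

Pre-subsidy: 362 - 0.7P = -283 + 9P gives P* = 6450/97, Q* = 30599/97.
With the subsidy, sellers receive Ps = Pb + 35 for each unit, where Pb is the price buyers pay.
Supply in terms of Pb becomes Qs = -283 + 9(Pb + 35) = 32 + 9Pb. Setting this equal to demand: 362 - 0.7Pb = 32 + 9Pb, so Pb = 3300/97.
Sellers receive Ps = 3300/97 + 35 = 6695/97; Q' = 362 − 0.7·(3300/97) = 32804/97.
ΔCS = ½(30599/97 + 32804/97)(6450/97 − 3300/97) = 99859725/9409; ΔPS = ½(30599/97 + 32804/97)(6695/97 − 6450/97) = 15533735/18818.
Government spending = 35 × 32804/97 = 1148140/97.
Net change = 99859725/9409 + 15533735/18818 − 1148140/97 = -77175/194. The loss equals the DWL triangle ½·35·2205/97.

Net change in total surplus = -77175/194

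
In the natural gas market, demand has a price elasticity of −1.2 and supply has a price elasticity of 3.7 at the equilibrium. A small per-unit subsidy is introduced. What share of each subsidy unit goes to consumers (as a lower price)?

Consumer share = 37/49

For a small subsidy around the equilibrium, the benefit split depends on the relative slopes, which at a point are proportional to the elasticities.
Buyer share = εs/(εs + |εd|) = 3.7/(3.7 + 1.2) = 37/49; seller share = |εd|/(εs + |εd|) = 12/49.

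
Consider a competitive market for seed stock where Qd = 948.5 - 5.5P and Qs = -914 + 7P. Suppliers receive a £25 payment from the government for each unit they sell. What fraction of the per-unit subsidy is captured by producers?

Pre-subsidy: 948.5 - 5.5P = -914 + 7P gives P* = 149, Q* = 129.
With the subsidy, sellers receive Ps = Pb + 25 for each unit, where Pb is the price buyers pay.
Supply in terms of Pb becomes Qs = -914 + 7(Pb + 25) = -739 + 7Pb. Setting this equal to demand: 948.5 - 5.5Pb = -739 + 7Pb, so Pb = 135.
Sellers receive Ps = 135 + 25 = 160; Q' = 948.5 − 5.5·135 = 206.
Buyers' price falls by P* − Pb = 149 − 135 = 14; sellers' price rises by Ps − P* = 160 − 149 = 11.
So producers capture 11/25 = 0.44 of each unit of subsidy.

Producer share = 0.44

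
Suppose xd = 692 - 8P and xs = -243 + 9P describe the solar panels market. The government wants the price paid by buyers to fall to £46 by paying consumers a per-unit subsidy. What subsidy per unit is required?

At a buyer price of 46, quantity demanded is 692 − 8·46 = 324.
Sellers supply 324 only when they receive Ps with -243 + 9·Ps = 324, i.e. Ps = 63.
s = Ps − Pb = 63 − 46 = 17.

Required subsidy s = £17 per unit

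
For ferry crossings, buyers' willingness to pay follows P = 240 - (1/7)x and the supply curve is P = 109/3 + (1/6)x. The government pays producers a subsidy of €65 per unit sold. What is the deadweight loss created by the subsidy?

Deadweight loss = €6825

Pre-subsidy: 240 - (1/7)x = 109/3 + (1/6)x gives x* = 658 and P* = 146.
With the subsidy, sellers receive Ps = Pb + 65 for each unit, where Pb is the price buyers pay.
On the curves, Pb = 240 - (1/7)x and Ps = 109/3 + (1/6)x; the wedge Ps − Pb = 65 gives 109/3 + (1/6)x − (240 - (1/7)x) = 65, so x' = 868.
Then Pb = 240 − (1/7)·868 = 116 and Ps = 109/3 + (1/6)·868 = 181.
The subsidy expands output by 868 − 658 = 210 past the efficient level; on those units the gap between marginal cost and willingness to pay runs from 0 up to 65.
DWL = ½ × 65 × 210 = 6825.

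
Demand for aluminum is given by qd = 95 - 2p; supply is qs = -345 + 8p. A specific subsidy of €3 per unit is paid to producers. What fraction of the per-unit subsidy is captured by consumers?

Pre-subsidy: 95 - 2p = -345 + 8p gives p* = 44, q* = 7.
With the subsidy, sellers receive ps = pb + 3 for each unit, where pb is the price buyers pay.
Supply in terms of pb becomes qs = -345 + 8(pb + 3) = -321 + 8pb. Setting this equal to demand: 95 - 2pb = -321 + 8pb, so pb = 41.6.
Sellers receive ps = 41.6 + 3 = 44.6; q' = 95 − 2·41.6 = 11.8.
Buyers' price falls by p* − pb = 44 − 41.6 = 2.4; sellers' price rises by ps − p* = 44.6 − 44 = 0.6.
So consumers capture 2.4/3 = 0.8 of each unit of subsidy.

Consumer share = 0.8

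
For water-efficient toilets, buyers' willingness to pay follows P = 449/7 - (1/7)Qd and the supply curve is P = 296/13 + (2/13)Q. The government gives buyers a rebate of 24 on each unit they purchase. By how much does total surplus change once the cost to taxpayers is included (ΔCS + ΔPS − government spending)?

Pre-subsidy: 449/7 - (1/7)Q = 296/13 + (2/13)Q gives Q* = 1255/9 and P* = 398/9.
With the rebate, buyers effectively pay Pb = Ps − 24, where Ps is the price sellers receive.
On the curves, Pb = 449/7 - (1/7)Q and Ps = 296/13 + (2/13)Q; the wedge Ps − Pb = 24 gives 296/13 + (2/13)Q − (449/7 - (1/7)Q) = 24, so Q' = 661/3.
Then Pb = 449/7 − (1/7)·(661/3) = 98/3 and Ps = 296/13 + (2/13)·(661/3) = 170/3.
ΔCS = ½(1255/9 + 661/3)(398/9 − 98/3) = 168376/81; ΔPS = ½(1255/9 + 661/3)(170/3 − 398/9) = 181328/81.
Government spending = 24 × 661/3 = 5288.
Net change = 168376/81 + 181328/81 − 5288 = -2912/3. The loss equals the DWL triangle ½·24·728/9.

Net change in total surplus = -2912/3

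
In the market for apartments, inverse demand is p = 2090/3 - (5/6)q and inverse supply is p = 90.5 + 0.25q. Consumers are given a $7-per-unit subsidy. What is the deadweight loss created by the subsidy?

Deadweight loss = 294/13

Pre-subsidy: 2090/3 - (5/6)q = 90.5 + 0.25q gives q* = 7274/13 and p* = 2995/13.
With the rebate, buyers effectively pay pb = ps − 7, where ps is the price sellers receive.
On the curves, pb = 2090/3 - (5/6)q and ps = 90.5 + 0.25q; the wedge ps − pb = 7 gives 90.5 + 0.25q − (2090/3 - (5/6)q) = 7, so q' = 566.
Then pb = 2090/3 − (5/6)·566 = 225 and ps = 90.5 + 0.25·566 = 232.
The subsidy expands output by 566 − 7274/13 = 84/13 past the efficient level; on those units the gap between marginal cost and willingness to pay runs from 0 up to 7.
DWL = ½ × 7 × 84/13 = 294/13.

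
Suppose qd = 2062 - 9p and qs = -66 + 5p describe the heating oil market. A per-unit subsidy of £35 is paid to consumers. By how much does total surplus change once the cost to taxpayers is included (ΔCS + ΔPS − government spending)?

Net change in total surplus = -£1968.75

Pre-subsidy: 2062 - 9p = -66 + 5p gives p* = 152, q* = 694.
With the rebate, buyers effectively pay pb = ps − 35, where ps is the price sellers receive.
Demand in terms of ps becomes qd = 2062 − 9(ps − 35) = 2377 - 9ps. Setting this equal to supply: 2377 - 9ps = -66 + 5ps, so ps = 174.5.
Buyers pay pb = 174.5 − 35 = 139.5; q' = -66 + 5·174.5 = 806.5.
ΔCS = ½(694 + 806.5)(152 − 139.5) = 9378.125; ΔPS = ½(694 + 806.5)(174.5 − 152) = 16880.625.
Government spending = 35 × 806.5 = 28227.5.
Net change = 9378.125 + 16880.625 − 28227.5 = -1968.75. The loss equals the DWL triangle ½·35·112.5.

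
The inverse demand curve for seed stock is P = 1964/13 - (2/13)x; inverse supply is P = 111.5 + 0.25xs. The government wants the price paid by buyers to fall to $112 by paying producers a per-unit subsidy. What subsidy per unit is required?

At a buyer price of 112, quantity demanded is 982 − 6.5·112 = 254.
Sellers supply 254 only when they receive Ps = 111.5 + 0.25·254 = 175.
s = Ps − Pb = 175 − 112 = 63.

Required subsidy s = $63 per unit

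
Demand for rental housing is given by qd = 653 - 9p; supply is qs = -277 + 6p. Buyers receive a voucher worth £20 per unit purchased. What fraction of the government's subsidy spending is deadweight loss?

Pre-subsidy: 653 - 9p = -277 + 6p gives p* = 62, q* = 95.
With the rebate, buyers effectively pay pb = ps − 20, where ps is the price sellers receive.
Demand in terms of ps becomes qd = 653 − 9(ps − 20) = 833 - 9ps. Setting this equal to supply: 833 - 9ps = -277 + 6ps, so ps = 74.
Buyers pay pb = 74 − 20 = 54; q' = -277 + 6·74 = 167.
ΔCS = ½(95 + 167)(62 − 54) = 1048; ΔPS = ½(95 + 167)(74 − 62) = 1572.
Government spending = 20 × 167 = 3340.
DWL = ½ × 20 × (167 − 95) = 720; fraction = 720 / 3340 = 36/167.

DWL / government spending = 36/167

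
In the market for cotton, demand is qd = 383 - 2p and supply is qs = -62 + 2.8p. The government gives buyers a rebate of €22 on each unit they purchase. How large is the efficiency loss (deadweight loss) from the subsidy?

Deadweight loss = 847/3

Pre-subsidy: 383 - 2p = -62 + 2.8p gives p* = 2225/24, q* = 2371/12.
With the rebate, buyers effectively pay pb = ps − 22, where ps is the price sellers receive.
Demand in terms of ps becomes qd = 383 − 2(ps − 22) = 427 - 2ps. Setting this equal to supply: 427 - 2ps = -62 + 2.8ps, so ps = 101.875.
Buyers pay pb = 101.875 − 22 = 79.875; q' = -62 + 2.8·101.875 = 223.25.
The subsidy expands output by 223.25 − 2371/12 = 77/3 past the efficient level; on those units the gap between marginal cost and willingness to pay runs from 0 up to 22.
DWL = ½ × 22 × 77/3 = 847/3.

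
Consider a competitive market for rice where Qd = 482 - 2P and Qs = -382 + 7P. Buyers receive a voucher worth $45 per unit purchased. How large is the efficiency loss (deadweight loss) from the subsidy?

Deadweight loss = $1575

Pre-subsidy: 482 - 2P = -382 + 7P gives P* = 96, Q* = 290.
With the rebate, buyers effectively pay Pb = Ps − 45, where Ps is the price sellers receive.
Demand in terms of Ps becomes Qd = 482 − 2(Ps − 45) = 572 - 2Ps. Setting this equal to supply: 572 - 2Ps = -382 + 7Ps, so Ps = 106.
Buyers pay Pb = 106 − 45 = 61; Q' = -382 + 7·106 = 360.
The subsidy expands output by 360 − 290 = 70 past the efficient level; on those units the gap between marginal cost and willingness to pay runs from 0 up to 45.
DWL = ½ × 45 × 70 = 1575.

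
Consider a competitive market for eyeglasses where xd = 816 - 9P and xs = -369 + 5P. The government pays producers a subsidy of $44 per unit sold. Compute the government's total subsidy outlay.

Government cost = 60258/7

Pre-subsidy: 816 - 9P = -369 + 5P gives P* = 1185/14, x* = 759/14.
With the subsidy, sellers receive Ps = Pb + 44 for each unit, where Pb is the price buyers pay.
Supply in terms of Pb becomes xs = -369 + 5(Pb + 44) = -149 + 5Pb. Setting this equal to demand: 816 - 9Pb = -149 + 5Pb, so Pb = 965/14.
Sellers receive Ps = 965/14 + 44 = 1581/14; x' = 816 − 9·(965/14) = 2739/14.
Government outlay = subsidy × quantity = 44 × 2739/14 = 60258/7.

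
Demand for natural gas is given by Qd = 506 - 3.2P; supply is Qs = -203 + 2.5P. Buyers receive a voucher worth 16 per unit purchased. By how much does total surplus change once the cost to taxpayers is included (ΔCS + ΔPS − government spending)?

Pre-subsidy: 506 - 3.2P = -203 + 2.5P gives P* = 7090/57, Q* = 6154/57.
With the rebate, buyers effectively pay Pb = Ps − 16, where Ps is the price sellers receive.
Demand in terms of Ps becomes Qd = 506 − 3.2(Ps − 16) = 557.2 - 3.2Ps. Setting this equal to supply: 557.2 - 3.2Ps = -203 + 2.5Ps, so Ps = 2534/19.
Buyers pay Pb = 2534/19 − 16 = 2230/19; Q' = -203 + 2.5·(2534/19) = 2478/19.
ΔCS = ½(6154/57 + 2478/19)(7090/57 − 2230/19) = 2717600/3249; ΔPS = ½(6154/57 + 2478/19)(2534/19 − 7090/57) = 3478528/3249.
Government spending = 16 × 2478/19 = 39648/19.
Net change = 2717600/3249 + 3478528/3249 − 39648/19 = -10240/57. The loss equals the DWL triangle ½·16·1280/57.

Net change in total surplus = -10240/57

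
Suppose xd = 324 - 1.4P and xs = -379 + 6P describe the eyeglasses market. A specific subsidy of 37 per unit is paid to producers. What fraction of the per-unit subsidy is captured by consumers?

Consumer share = 30/37

Pre-subsidy: 324 - 1.4P = -379 + 6P gives P* = 95, x* = 191.
With the subsidy, sellers receive Ps = Pb + 37 for each unit, where Pb is the price buyers pay.
Supply in terms of Pb becomes xs = -379 + 6(Pb + 37) = -157 + 6Pb. Setting this equal to demand: 324 - 1.4Pb = -157 + 6Pb, so Pb = 65.
Sellers receive Ps = 65 + 37 = 102; x' = 324 − 1.4·65 = 233.
Buyers' price falls by P* − Pb = 95 − 65 = 30; sellers' price rises by Ps − P* = 102 − 95 = 7.
So consumers capture 30/37 = 30/37 of each unit of subsidy.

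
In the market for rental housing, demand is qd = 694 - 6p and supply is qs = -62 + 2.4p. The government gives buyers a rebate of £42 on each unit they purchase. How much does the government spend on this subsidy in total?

Government cost = £9492

Pre-subsidy: 694 - 6p = -62 + 2.4p gives p* = 90, q* = 154.
With the rebate, buyers effectively pay pb = ps − 42, where ps is the price sellers receive.
Demand in terms of ps becomes qd = 694 − 6(ps − 42) = 946 - 6ps. Setting this equal to supply: 946 - 6ps = -62 + 2.4ps, so ps = 120.
Buyers pay pb = 120 − 42 = 78; q' = -62 + 2.4·120 = 226.
Government outlay = subsidy × quantity = 42 × 226 = 9492.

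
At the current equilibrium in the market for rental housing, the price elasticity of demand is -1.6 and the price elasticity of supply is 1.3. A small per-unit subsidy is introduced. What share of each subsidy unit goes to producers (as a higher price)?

Producer share = 16/29

For a small subsidy around the equilibrium, the benefit split depends on the relative slopes, which at a point are proportional to the elasticities.
Buyer share = εs/(εs + |εd|) = 1.3/(1.3 + 1.6) = 13/29; seller share = |εd|/(εs + |εd|) = 16/29.
So producers capture 16/29 of the subsidy.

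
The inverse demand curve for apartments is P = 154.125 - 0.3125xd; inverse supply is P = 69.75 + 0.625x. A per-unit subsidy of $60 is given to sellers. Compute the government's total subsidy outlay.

Pre-subsidy: 154.125 - 0.3125x = 69.75 + 0.625x gives x* = 90 and P* = 126.
With the subsidy, sellers receive Ps = Pb + 60 for each unit, where Pb is the price buyers pay.
On the curves, Pb = 154.125 - 0.3125x and Ps = 69.75 + 0.625x; the wedge Ps − Pb = 60 gives 69.75 + 0.625x − (154.125 - 0.3125x) = 60, so x' = 154.
Then Pb = 154.125 − 0.3125·154 = 106 and Ps = 69.75 + 0.625·154 = 166.
Government outlay = subsidy × quantity = 60 × 154 = 9240.

Government cost = $9240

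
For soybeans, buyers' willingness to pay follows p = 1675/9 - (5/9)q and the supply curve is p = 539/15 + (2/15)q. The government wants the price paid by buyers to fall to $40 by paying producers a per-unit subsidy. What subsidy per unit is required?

At a buyer price of 40, quantity demanded is 335 − 1.8·40 = 263.
Sellers supply 263 only when they receive ps = 539/15 + (2/15)·263 = 71.
s = ps − pb = 71 − 40 = 31.

Required subsidy s = $31 per unit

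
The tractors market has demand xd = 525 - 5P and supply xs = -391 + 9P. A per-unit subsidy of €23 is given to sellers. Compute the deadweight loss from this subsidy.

Pre-subsidy: 525 - 5P = -391 + 9P gives P* = 458/7, x* = 1385/7.
With the subsidy, sellers receive Ps = Pb + 23 for each unit, where Pb is the price buyers pay.
Supply in terms of Pb becomes xs = -391 + 9(Pb + 23) = -184 + 9Pb. Setting this equal to demand: 525 - 5Pb = -184 + 9Pb, so Pb = 709/14.
Sellers receive Ps = 709/14 + 23 = 1031/14; x' = 525 − 5·(709/14) = 3805/14.
The subsidy expands output by 3805/14 − 1385/7 = 1035/14 past the efficient level; on those units the gap between marginal cost and willingness to pay runs from 0 up to 23.
DWL = ½ × 23 × 1035/14 = 23805/28.

Deadweight loss = 23805/28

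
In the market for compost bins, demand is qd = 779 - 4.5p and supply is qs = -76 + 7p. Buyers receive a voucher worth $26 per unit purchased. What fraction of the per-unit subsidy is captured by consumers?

Consumer share = 14/23

Pre-subsidy: 779 - 4.5p = -76 + 7p gives p* = 1710/23, q* = 10222/23.
With the rebate, buyers effectively pay pb = ps − 26, where ps is the price sellers receive.
Demand in terms of ps becomes qd = 779 − 4.5(ps − 26) = 896 - 4.5ps. Setting this equal to supply: 896 - 4.5ps = -76 + 7ps, so ps = 1944/23.
Buyers pay pb = 1944/23 − 26 = 1346/23; q' = -76 + 7·(1944/23) = 11860/23.
Buyers' price falls by p* − pb = 1710/23 − 1346/23 = 364/23; sellers' price rises by ps − p* = 1944/23 − 1710/23 = 234/23.
So consumers capture (364/23)/26 = 14/23 of each unit of subsidy.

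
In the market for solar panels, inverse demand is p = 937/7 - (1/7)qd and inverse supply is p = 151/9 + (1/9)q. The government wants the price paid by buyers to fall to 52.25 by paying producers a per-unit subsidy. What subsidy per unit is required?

Required subsidy s = 28 per unit

At a buyer price of 52.25, quantity demanded is 937 − 7·52.25 = 571.25.
Sellers supply 571.25 only when they receive ps = 151/9 + (1/9)·571.25 = 80.25.
s = ps − pb = 80.25 − 52.25 = 28.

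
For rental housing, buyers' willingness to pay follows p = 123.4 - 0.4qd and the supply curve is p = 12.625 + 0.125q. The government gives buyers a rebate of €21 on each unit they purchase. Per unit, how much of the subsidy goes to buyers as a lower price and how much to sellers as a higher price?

Pre-subsidy: 123.4 - 0.4q = 12.625 + 0.125q gives q* = 211 and p* = 39.
With the rebate, buyers effectively pay pb = ps − 21, where ps is the price sellers receive.
On the curves, pb = 123.4 - 0.4q and ps = 12.625 + 0.125q; the wedge ps − pb = 21 gives 12.625 + 0.125q − (123.4 - 0.4q) = 21, so q' = 251.
Then pb = 123.4 − 0.4·251 = 23 and ps = 12.625 + 0.125·251 = 44.
Buyers' price falls by p* − pb = 39 − 23 = 16; sellers' price rises by ps − p* = 44 − 39 = 5.

Buyers gain €16 per unit; sellers gain €5 per unit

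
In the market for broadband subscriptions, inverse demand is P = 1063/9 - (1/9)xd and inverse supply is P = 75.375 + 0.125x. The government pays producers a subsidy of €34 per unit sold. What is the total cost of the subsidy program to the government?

Government cost = €11050

Pre-subsidy: 1063/9 - (1/9)x = 75.375 + 0.125x gives x* = 181 and P* = 98.
With the subsidy, sellers receive Ps = Pb + 34 for each unit, where Pb is the price buyers pay.
On the curves, Pb = 1063/9 - (1/9)x and Ps = 75.375 + 0.125x; the wedge Ps − Pb = 34 gives 75.375 + 0.125x − (1063/9 - (1/9)x) = 34, so x' = 325.
Then Pb = 1063/9 − (1/9)·325 = 82 and Ps = 75.375 + 0.125·325 = 116.
Government outlay = subsidy × quantity = 34 × 325 = 11050.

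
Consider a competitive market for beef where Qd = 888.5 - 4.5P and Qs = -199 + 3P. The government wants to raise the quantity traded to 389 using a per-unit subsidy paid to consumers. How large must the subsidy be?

At Q = 389, invert demand for the buyer price: Pb = (888.5 − 389)/4.5 = 111; invert supply for the seller price: Ps = (389 − (-199))/3 = 196.
The subsidy must fill the gap: s = Ps − Pb = 196 − 111 = 85.

Required subsidy s = 85 per unit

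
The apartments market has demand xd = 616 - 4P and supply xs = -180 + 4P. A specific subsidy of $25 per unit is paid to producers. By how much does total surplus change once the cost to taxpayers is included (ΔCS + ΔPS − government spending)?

Net change in total surplus = -$625

Pre-subsidy: 616 - 4P = -180 + 4P gives P* = 99.5, x* = 218.
With the subsidy, sellers receive Ps = Pb + 25 for each unit, where Pb is the price buyers pay.
Supply in terms of Pb becomes xs = -180 + 4(Pb + 25) = -80 + 4Pb. Setting this equal to demand: 616 - 4Pb = -80 + 4Pb, so Pb = 87.
Sellers receive Ps = 87 + 25 = 112; x' = 616 − 4·87 = 268.
ΔCS = ½(218 + 268)(99.5 − 87) = 3037.5; ΔPS = ½(218 + 268)(112 − 99.5) = 3037.5.
Government spending = 25 × 268 = 6700.
Net change = 3037.5 + 3037.5 − 6700 = -625. The loss equals the DWL triangle ½·25·50.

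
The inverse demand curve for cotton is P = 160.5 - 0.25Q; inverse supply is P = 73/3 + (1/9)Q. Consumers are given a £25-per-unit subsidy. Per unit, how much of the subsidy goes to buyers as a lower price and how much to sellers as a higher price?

Buyers gain 225/13 per unit; sellers gain 100/13 per unit

Pre-subsidy: 160.5 - 0.25Q = 73/3 + (1/9)Q gives Q* = 4902/13 and P* = 861/13.
With the rebate, buyers effectively pay Pb = Ps − 25, where Ps is the price sellers receive.
On the curves, Pb = 160.5 - 0.25Q and Ps = 73/3 + (1/9)Q; the wedge Ps − Pb = 25 gives 73/3 + (1/9)Q − (160.5 - 0.25Q) = 25, so Q' = 5802/13.
Then Pb = 160.5 − 0.25·(5802/13) = 636/13 and Ps = 73/3 + (1/9)·(5802/13) = 961/13.
Buyers' price falls by P* − Pb = 861/13 − 636/13 = 225/13; sellers' price rises by Ps − P* = 961/13 − 861/13 = 100/13.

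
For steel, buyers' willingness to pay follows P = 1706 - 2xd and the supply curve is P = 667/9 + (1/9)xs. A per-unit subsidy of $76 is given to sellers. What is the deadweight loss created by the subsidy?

Deadweight loss = $1368

Pre-subsidy: 1706 - 2x = 667/9 + (1/9)x gives x* = 773 and P* = 160.
With the subsidy, sellers receive Ps = Pb + 76 for each unit, where Pb is the price buyers pay.
On the curves, Pb = 1706 - 2x and Ps = 667/9 + (1/9)x; the wedge Ps − Pb = 76 gives 667/9 + (1/9)x − (1706 - 2x) = 76, so x' = 809.
Then Pb = 1706 − 2·809 = 88 and Ps = 667/9 + (1/9)·809 = 164.
The subsidy expands output by 809 − 773 = 36 past the efficient level; on those units the gap between marginal cost and willingness to pay runs from 0 up to 76.
DWL = ½ × 76 × 36 = 1368.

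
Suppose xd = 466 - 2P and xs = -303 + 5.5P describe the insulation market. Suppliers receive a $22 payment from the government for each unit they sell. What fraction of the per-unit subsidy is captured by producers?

Pre-subsidy: 466 - 2P = -303 + 5.5P gives P* = 1538/15, x* = 3914/15.
With the subsidy, sellers receive Ps = Pb + 22 for each unit, where Pb is the price buyers pay.
Supply in terms of Pb becomes xs = -303 + 5.5(Pb + 22) = -182 + 5.5Pb. Setting this equal to demand: 466 - 2Pb = -182 + 5.5Pb, so Pb = 86.4.
Sellers receive Ps = 86.4 + 22 = 108.4; x' = 466 − 2·86.4 = 293.2.
Buyers' price falls by P* − Pb = 1538/15 − 86.4 = 242/15; sellers' price rises by Ps − P* = 108.4 − 1538/15 = 88/15.
So producers capture (88/15)/22 = 4/15 of each unit of subsidy.

Producer share = 4/15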